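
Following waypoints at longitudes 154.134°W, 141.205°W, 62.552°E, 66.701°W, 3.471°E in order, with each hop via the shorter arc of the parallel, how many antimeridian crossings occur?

1

Leg 1: -154.134° → -141.205°, shortest Δλ = 12.929° (east) — does not cross 180°.
Leg 2: -141.205° → +62.552°, shortest Δλ = -156.243° (west) — crosses 180°.
Leg 3: +62.552° → -66.701°, shortest Δλ = -129.253° (west) — does not cross 180°.
Leg 4: -66.701° → +3.471°, shortest Δλ = 70.172° (east) — does not cross 180°.
Total crossings: 1.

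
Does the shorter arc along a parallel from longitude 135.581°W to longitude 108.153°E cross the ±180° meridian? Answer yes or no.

Yes

Naïve |108.153 − -135.581| = 243.734° > 180°, so the shorter arc goes the other way round — across 180°.
Signed shortest Δλ = ((108.153 − -135.581 + 180) mod 360) − 180 = -116.266°.
Going west by 116.266° from -135.581° passes through 180° before reaching +108.153°.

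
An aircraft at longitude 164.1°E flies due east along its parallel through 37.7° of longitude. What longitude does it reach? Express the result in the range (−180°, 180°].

Start at +164.1°; shift +37.7° → +201.8°.
+201.8° lies outside (−180°, 180°]; subtract 360° → -158.2°.

158.2°W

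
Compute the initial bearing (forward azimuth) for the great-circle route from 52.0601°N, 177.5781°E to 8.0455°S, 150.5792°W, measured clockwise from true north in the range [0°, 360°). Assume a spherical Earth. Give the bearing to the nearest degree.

145°

Δλ = -150.5792 − 177.5781 = -328.1573°; wrapped into (−180°, 180°]: 31.8427°.
θ = atan2( sin Δλ · cos φ₂ , cos φ₁ · sin φ₂ − sin φ₁ · cos φ₂ · cos Δλ )
  = atan2(0.52240, -0.74942) = 145.121° → normalised to [0°, 360°): 145.121°.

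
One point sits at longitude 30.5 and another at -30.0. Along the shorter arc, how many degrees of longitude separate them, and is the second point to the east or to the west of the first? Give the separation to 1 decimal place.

60.5° west

Raw difference: -30.0 − 30.5 = -60.5°.
Normalise into (−180°, 180°]: -60.5° stays -60.5°.
Negative ⇒ the second point lies to the west; separation 60.5°.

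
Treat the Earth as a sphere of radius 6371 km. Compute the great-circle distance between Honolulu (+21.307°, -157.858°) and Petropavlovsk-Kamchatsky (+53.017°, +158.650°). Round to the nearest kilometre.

Δλ = 158.650 − -157.858 = 316.508°; wrapped into (−180°, 180°]: -43.492°.
Δφ = 53.017 − 21.307 = 31.710°.
a = sin²(Δφ/2) + cos φ₁ · cos φ₂ · sin²(Δλ/2) = 0.151571.
c = 2·atan2(√a, √(1−a)) = 0.79979 rad → d = 6371·c ≈ 5095.46 km.

5095 km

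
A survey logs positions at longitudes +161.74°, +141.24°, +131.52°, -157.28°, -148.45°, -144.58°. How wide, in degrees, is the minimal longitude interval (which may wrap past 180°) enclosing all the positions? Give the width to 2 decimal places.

Sort the longitudes: -157.28°, -148.45°, -144.58°, +131.52°, +141.24°, +161.74°.
Eastward gaps between consecutive values (wrapping around): 8.83°, 3.87°, 276.10°, 9.72°, 20.50°, 40.98°.
Largest gap = 276.10° ⇒ minimal covering band is its complement: 360° − 276.10° = 83.90°.
Band runs from +131.52° eastward to -144.58°, crossing the antimeridian.

83.90°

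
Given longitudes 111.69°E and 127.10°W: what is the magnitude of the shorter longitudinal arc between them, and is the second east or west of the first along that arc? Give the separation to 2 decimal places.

Raw difference: -127.10 − 111.69 = -238.79°.
Normalise into (−180°, 180°]: -238.79° + 360° = 121.21°.
Positive ⇒ the second point lies to the east; separation 121.21°.

121.21° east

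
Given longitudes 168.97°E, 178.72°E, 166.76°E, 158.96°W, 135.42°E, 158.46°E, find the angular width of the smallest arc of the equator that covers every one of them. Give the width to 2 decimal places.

65.62°

Sort the longitudes: -158.96°, +135.42°, +158.46°, +166.76°, +168.97°, +178.72°.
Eastward gaps between consecutive values (wrapping around): 294.38°, 23.04°, 8.30°, 2.21°, 9.75°, 22.32°.
Largest gap = 294.38° ⇒ minimal covering band is its complement: 360° − 294.38° = 65.62°.
Band runs from +135.42° eastward to -158.96°, crossing the antimeridian.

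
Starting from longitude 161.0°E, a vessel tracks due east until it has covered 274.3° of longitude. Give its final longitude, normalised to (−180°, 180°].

75.3°E

Start at +161.0°; shift +274.3° → +435.3°.
+435.3° lies outside (−180°, 180°]; subtract 360° → +75.3°.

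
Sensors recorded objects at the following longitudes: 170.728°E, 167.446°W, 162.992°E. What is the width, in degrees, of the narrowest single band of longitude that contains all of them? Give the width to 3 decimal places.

29.562°

Sort the longitudes: -167.446°, +162.992°, +170.728°.
Eastward gaps between consecutive values (wrapping around): 330.438°, 7.736°, 21.826°.
Largest gap = 330.438° ⇒ minimal covering band is its complement: 360° − 330.438° = 29.562°.
Band runs from +162.992° eastward to -167.446°, crossing the antimeridian.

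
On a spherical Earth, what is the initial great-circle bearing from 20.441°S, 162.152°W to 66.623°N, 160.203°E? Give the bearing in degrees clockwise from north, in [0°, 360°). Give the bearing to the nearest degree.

346°

Δλ = 160.203 − -162.152 = 322.355°; wrapped into (−180°, 180°]: -37.645°.
θ = atan2( sin Δλ · cos φ₂ , cos φ₁ · sin φ₂ − sin φ₁ · cos φ₂ · cos Δλ )
  = atan2(-0.24234, 0.96984) = -14.030° → normalised to [0°, 360°): 345.970°.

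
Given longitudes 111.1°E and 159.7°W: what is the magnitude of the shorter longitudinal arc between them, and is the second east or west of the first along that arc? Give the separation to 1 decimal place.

Raw difference: -159.7 − 111.1 = -270.8°.
Normalise into (−180°, 180°]: -270.8° + 360° = 89.2°.
Positive ⇒ the second point lies to the east; separation 89.2°.

89.2° east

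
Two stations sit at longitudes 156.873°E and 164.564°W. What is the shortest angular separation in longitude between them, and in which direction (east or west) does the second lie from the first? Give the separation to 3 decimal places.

38.563° east

Raw difference: -164.564 − 156.873 = -321.437°.
Normalise into (−180°, 180°]: -321.437° + 360° = 38.563°.
Positive ⇒ the second point lies to the east; separation 38.563°.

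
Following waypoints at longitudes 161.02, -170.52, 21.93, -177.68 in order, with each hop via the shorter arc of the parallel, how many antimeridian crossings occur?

3

Leg 1: +161.02° → -170.52°, shortest Δλ = 28.46° (east) — crosses 180°.
Leg 2: -170.52° → +21.93°, shortest Δλ = -167.55° (west) — crosses 180°.
Leg 3: +21.93° → -177.68°, shortest Δλ = 160.39° (east) — crosses 180°.
Total crossings: 3.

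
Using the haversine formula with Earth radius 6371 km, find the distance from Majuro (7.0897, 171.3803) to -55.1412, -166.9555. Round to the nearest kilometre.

Δλ = -166.9555 − 171.3803 = -338.3358°; wrapped into (−180°, 180°]: 21.6642°.
Δφ = -55.1412 − 7.0897 = -62.2309°.
a = sin²(Δφ/2) + cos φ₁ · cos φ₂ · sin²(Δλ/2) = 0.287077.
c = 2·atan2(√a, √(1−a)) = 1.13090 rad → d = 6371·c ≈ 7204.97 km.

7205 km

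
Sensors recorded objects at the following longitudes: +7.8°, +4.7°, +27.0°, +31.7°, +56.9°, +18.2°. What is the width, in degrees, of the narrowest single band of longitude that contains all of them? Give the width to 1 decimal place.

Sort the longitudes: +4.7°, +7.8°, +18.2°, +27.0°, +31.7°, +56.9°.
Eastward gaps between consecutive values (wrapping around): 3.1°, 10.4°, 8.8°, 4.7°, 25.2°, 307.8°.
Largest gap = 307.8° ⇒ minimal covering band is its complement: 360° − 307.8° = 52.2°.
Band runs from +4.7° eastward to +56.9°.

52.2°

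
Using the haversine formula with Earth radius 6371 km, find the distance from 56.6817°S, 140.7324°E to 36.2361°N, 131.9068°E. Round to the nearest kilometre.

10365 km

Δλ = 131.9068 − 140.7324 = -8.8256°.
Δφ = 36.2361 − -56.6817 = 92.9178°.
a = sin²(Δφ/2) + cos φ₁ · cos φ₂ · sin²(Δλ/2) = 0.528074.
c = 2·atan2(√a, √(1−a)) = 1.62697 rad → d = 6371·c ≈ 10365.46 km.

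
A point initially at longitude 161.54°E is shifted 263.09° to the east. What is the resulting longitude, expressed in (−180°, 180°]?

Start at +161.54°; shift +263.09° → +424.63°.
+424.63° lies outside (−180°, 180°]; subtract 360° → +64.63°.

64.63°E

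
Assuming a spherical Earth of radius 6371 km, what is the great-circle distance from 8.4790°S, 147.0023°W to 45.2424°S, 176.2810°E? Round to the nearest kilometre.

Δλ = 176.2810 − -147.0023 = 323.2833°; wrapped into (−180°, 180°]: -36.7167°.
Δφ = -45.2424 − -8.4790 = -36.7634°.
a = sin²(Δφ/2) + cos φ₁ · cos φ₂ · sin²(Δλ/2) = 0.168527.
c = 2·atan2(√a, √(1−a)) = 0.84605 rad → d = 6371·c ≈ 5390.18 km.

5390 km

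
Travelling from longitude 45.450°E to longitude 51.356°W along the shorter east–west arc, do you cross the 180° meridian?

No

Signed shortest Δλ = ((-51.356 − 45.450 + 180) mod 360) − 180 = -96.806°.
Going west by 96.806° from +45.450° reaches -51.356° without touching 180°.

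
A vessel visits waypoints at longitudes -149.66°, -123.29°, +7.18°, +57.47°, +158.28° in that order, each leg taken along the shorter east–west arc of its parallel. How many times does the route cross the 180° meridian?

0

Leg 1: -149.66° → -123.29°, shortest Δλ = 26.37° (east) — does not cross 180°.
Leg 2: -123.29° → +7.18°, shortest Δλ = 130.47° (east) — does not cross 180°.
Leg 3: +7.18° → +57.47°, shortest Δλ = 50.29° (east) — does not cross 180°.
Leg 4: +57.47° → +158.28°, shortest Δλ = 100.81° (east) — does not cross 180°.
Total crossings: 0.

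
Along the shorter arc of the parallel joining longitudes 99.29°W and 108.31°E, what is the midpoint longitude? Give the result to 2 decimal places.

Signed shortest Δλ from -99.29° to +108.31° is -152.40°.
Midpoint longitude = -99.29° + (-152.40°)/2 = -99.29° − 76.20° = -175.49°.
(The naïve average (-99.29 + +108.31)/2 = 4.51° is on the wrong side of the globe.)

175.49°W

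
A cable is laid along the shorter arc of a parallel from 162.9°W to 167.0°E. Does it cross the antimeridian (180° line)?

Yes

Naïve |167.0 − -162.9| = 329.9° > 180°, so the shorter arc goes the other way round — across 180°.
Signed shortest Δλ = ((167.0 − -162.9 + 180) mod 360) − 180 = -30.1°.
Going west by 30.1° from -162.9° passes through 180° before reaching +167.0°.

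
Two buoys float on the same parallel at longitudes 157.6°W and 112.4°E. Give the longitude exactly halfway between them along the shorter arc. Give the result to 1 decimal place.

157.4°E

Signed shortest Δλ from -157.6° to +112.4° is -90.0°.
Midpoint longitude = -157.6° + (-90.0°)/2 = -157.6° − 45.0° = -202.6°.
Normalise into (−180°, 180°]: +157.4°.
(The naïve average (-157.6 + +112.4)/2 = -22.6° is on the wrong side of the globe.)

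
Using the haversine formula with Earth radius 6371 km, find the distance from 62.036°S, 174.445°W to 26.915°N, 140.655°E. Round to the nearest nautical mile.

5761 nmi

Δλ = 140.655 − -174.445 = 315.100°; wrapped into (−180°, 180°]: -44.900°.
Δφ = 26.915 − -62.036 = 88.951°.
a = sin²(Δφ/2) + cos φ₁ · cos φ₂ · sin²(Δλ/2) = 0.551821.
c = 2·atan2(√a, √(1−a)) = 1.67463 rad → d = 6371·c ≈ 10669.04 km ≈ 5760.82 nmi.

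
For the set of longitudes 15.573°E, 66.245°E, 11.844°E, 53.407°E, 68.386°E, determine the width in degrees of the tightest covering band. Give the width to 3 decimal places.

Sort the longitudes: +11.844°, +15.573°, +53.407°, +66.245°, +68.386°.
Eastward gaps between consecutive values (wrapping around): 3.729°, 37.834°, 12.838°, 2.141°, 303.458°.
Largest gap = 303.458° ⇒ minimal covering band is its complement: 360° − 303.458° = 56.542°.
Band runs from +11.844° eastward to +68.386°.

56.542°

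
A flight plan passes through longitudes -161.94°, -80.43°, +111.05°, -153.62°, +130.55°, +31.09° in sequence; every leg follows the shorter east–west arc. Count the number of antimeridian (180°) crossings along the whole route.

Leg 1: -161.94° → -80.43°, shortest Δλ = 81.51° (east) — does not cross 180°.
Leg 2: -80.43° → +111.05°, shortest Δλ = -168.52° (west) — crosses 180°.
Leg 3: +111.05° → -153.62°, shortest Δλ = 95.33° (east) — crosses 180°.
Leg 4: -153.62° → +130.55°, shortest Δλ = -75.83° (west) — crosses 180°.
Leg 5: +130.55° → +31.09°, shortest Δλ = -99.46° (west) — does not cross 180°.
Total crossings: 3.

3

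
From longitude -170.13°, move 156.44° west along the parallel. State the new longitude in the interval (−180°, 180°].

+33.43°

Start at -170.13°; shift −156.44° → -326.57°.
-326.57° lies outside (−180°, 180°]; add 360° → +33.43°.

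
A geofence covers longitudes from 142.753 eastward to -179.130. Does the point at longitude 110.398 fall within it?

Band width going east from +142.753° to -179.130°: ((-179.130 − 142.753) mod 360) = 38.117°.
Offset of +110.398° east of the west edge: ((110.398 − 142.753) mod 360) = 327.645°.
327.645° > 38.117° ⇒ outside.

No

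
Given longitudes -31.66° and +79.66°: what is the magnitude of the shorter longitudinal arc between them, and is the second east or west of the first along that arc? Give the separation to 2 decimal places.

Raw difference: 79.66 − -31.66 = 111.32°.
Normalise into (−180°, 180°]: 111.32° stays 111.32°.
Positive ⇒ the second point lies to the east; separation 111.32°.

111.32° east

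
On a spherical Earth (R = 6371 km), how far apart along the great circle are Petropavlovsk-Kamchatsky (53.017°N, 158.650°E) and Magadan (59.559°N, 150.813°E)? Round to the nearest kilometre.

Δλ = 150.813 − 158.650 = -7.837°.
Δφ = 59.559 − 53.017 = 6.542°.
a = sin²(Δφ/2) + cos φ₁ · cos φ₂ · sin²(Δλ/2) = 0.004679.
c = 2·atan2(√a, √(1−a)) = 0.13691 rad → d = 6371·c ≈ 872.28 km.

872 km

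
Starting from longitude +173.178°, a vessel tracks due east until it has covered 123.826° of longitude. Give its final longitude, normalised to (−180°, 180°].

Start at +173.178°; shift +123.826° → +297.004°.
+297.004° lies outside (−180°, 180°]; subtract 360° → -62.996°.

-62.996°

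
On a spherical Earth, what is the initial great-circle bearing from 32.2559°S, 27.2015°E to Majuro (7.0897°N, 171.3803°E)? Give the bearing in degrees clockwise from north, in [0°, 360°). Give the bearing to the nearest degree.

Δλ = 171.3803 − 27.2015 = 144.1788°.
θ = atan2( sin Δλ · cos φ₂ , cos φ₁ · sin φ₂ − sin φ₁ · cos φ₂ · cos Δλ )
  = atan2(0.58078, -0.32507) = 119.236° → normalised to [0°, 360°): 119.236°.

119°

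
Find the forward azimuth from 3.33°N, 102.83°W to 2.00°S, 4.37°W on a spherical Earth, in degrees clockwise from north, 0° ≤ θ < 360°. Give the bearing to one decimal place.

Δλ = -4.37 − -102.83 = 98.46°.
θ = atan2( sin Δλ · cos φ₂ , cos φ₁ · sin φ₂ − sin φ₁ · cos φ₂ · cos Δλ )
  = atan2(0.98852, -0.02630) = 91.524° → normalised to [0°, 360°): 91.524°.

91.5°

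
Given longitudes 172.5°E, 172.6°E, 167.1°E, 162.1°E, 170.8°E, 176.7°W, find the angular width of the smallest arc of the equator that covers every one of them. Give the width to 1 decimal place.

Sort the longitudes: -176.7°, +162.1°, +167.1°, +170.8°, +172.5°, +172.6°.
Eastward gaps between consecutive values (wrapping around): 338.8°, 5.0°, 3.7°, 1.7°, 0.1°, 10.7°.
Largest gap = 338.8° ⇒ minimal covering band is its complement: 360° − 338.8° = 21.2°.
Band runs from +162.1° eastward to -176.7°, crossing the antimeridian.

21.2°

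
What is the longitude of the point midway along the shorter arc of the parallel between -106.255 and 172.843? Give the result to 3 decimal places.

-146.706°

Signed shortest Δλ from -106.255° to +172.843° is -80.902°.
Midpoint longitude = -106.255° + (-80.902°)/2 = -106.255° − 40.451° = -146.706°.
(The naïve average (-106.255 + +172.843)/2 = 33.294° is on the wrong side of the globe.)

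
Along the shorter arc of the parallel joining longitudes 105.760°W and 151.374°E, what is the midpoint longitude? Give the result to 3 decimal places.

157.193°W

Signed shortest Δλ from -105.760° to +151.374° is -102.866°.
Midpoint longitude = -105.760° + (-102.866°)/2 = -105.760° − 51.433° = -157.193°.
(The naïve average (-105.760 + +151.374)/2 = 22.807° is on the wrong side of the globe.)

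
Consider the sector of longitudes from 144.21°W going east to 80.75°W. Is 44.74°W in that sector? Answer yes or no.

No

Band width going east from -144.21° to -80.75°: ((-80.75 − -144.21) mod 360) = 63.46°.
Offset of -44.74° east of the west edge: ((-44.74 − -144.21) mod 360) = 99.47°.
99.47° > 63.46° ⇒ outside.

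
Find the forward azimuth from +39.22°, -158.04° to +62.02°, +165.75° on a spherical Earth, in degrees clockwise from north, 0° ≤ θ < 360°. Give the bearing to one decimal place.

Δλ = 165.75 − -158.04 = 323.79°; wrapped into (−180°, 180°]: -36.21°.
θ = atan2( sin Δλ · cos φ₂ , cos φ₁ · sin φ₂ − sin φ₁ · cos φ₂ · cos Δλ )
  = atan2(-0.27716, 0.44481) = -31.927° → normalised to [0°, 360°): 328.073°.

328.1°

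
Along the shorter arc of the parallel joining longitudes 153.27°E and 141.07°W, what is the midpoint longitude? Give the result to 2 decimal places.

173.90°W

Signed shortest Δλ from +153.27° to -141.07° is +65.66°.
Midpoint longitude = +153.27° + (+65.66°)/2 = +153.27° + 32.83° = +186.10°.
Normalise into (−180°, 180°]: -173.90°.
(The naïve average (+153.27 + -141.07)/2 = 6.1° is on the wrong side of the globe.)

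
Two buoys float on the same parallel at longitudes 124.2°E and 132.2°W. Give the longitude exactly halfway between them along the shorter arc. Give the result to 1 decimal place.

Signed shortest Δλ from +124.2° to -132.2° is +103.6°.
Midpoint longitude = +124.2° + (+103.6°)/2 = +124.2° + 51.8° = +176.0°.
(The naïve average (+124.2 + -132.2)/2 = -4.0° is on the wrong side of the globe.)

176.0°E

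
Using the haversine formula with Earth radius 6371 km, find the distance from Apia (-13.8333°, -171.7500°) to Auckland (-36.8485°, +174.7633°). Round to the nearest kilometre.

2888 km

Δλ = 174.7633 − -171.7500 = 346.5133°; wrapped into (−180°, 180°]: -13.4867°.
Δφ = -36.8485 − -13.8333 = -23.0152°.
a = sin²(Δφ/2) + cos φ₁ · cos φ₂ · sin²(Δλ/2) = 0.050513.
c = 2·atan2(√a, √(1−a)) = 0.45337 rad → d = 6371·c ≈ 2888.45 km.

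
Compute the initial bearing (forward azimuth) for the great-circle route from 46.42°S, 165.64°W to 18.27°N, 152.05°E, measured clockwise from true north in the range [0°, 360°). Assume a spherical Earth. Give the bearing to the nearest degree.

Δλ = 152.05 − -165.64 = 317.69°; wrapped into (−180°, 180°]: -42.31°.
θ = atan2( sin Δλ · cos φ₂ , cos φ₁ · sin φ₂ − sin φ₁ · cos φ₂ · cos Δλ )
  = atan2(-0.63921, 0.72482) = -41.409° → normalised to [0°, 360°): 318.591°.

319°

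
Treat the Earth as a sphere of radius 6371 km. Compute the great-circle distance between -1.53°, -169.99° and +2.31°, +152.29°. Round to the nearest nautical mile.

Δλ = 152.29 − -169.99 = 322.28°; wrapped into (−180°, 180°]: -37.72°.
Δφ = 2.31 − -1.53 = 3.84°.
a = sin²(Δφ/2) + cos φ₁ · cos φ₂ · sin²(Δλ/2) = 0.105495.
c = 2·atan2(√a, √(1−a)) = 0.66160 rad → d = 6371·c ≈ 4215.06 km ≈ 2275.95 nmi.

2276 nmi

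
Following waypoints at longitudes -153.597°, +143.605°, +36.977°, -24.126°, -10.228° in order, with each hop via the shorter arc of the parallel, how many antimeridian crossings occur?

1

Leg 1: -153.597° → +143.605°, shortest Δλ = -62.798° (west) — crosses 180°.
Leg 2: +143.605° → +36.977°, shortest Δλ = -106.628° (west) — does not cross 180°.
Leg 3: +36.977° → -24.126°, shortest Δλ = -61.103° (west) — does not cross 180°.
Leg 4: -24.126° → -10.228°, shortest Δλ = 13.898° (east) — does not cross 180°.
Total crossings: 1.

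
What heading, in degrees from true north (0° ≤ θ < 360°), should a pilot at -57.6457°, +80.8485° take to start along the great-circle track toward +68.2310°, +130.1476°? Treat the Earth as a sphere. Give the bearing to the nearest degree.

22°

Δλ = 130.1476 − 80.8485 = 49.2991°.
θ = atan2( sin Δλ · cos φ₂ , cos φ₁ · sin φ₂ − sin φ₁ · cos φ₂ · cos Δλ )
  = atan2(0.28116, 0.70129) = 21.847° → normalised to [0°, 360°): 21.847°.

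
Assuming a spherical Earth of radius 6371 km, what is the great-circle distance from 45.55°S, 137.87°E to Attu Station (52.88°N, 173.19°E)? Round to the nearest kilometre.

11449 km

Δλ = 173.19 − 137.87 = 35.32°.
Δφ = 52.88 − -45.55 = 98.43°.
a = sin²(Δφ/2) + cos φ₁ · cos φ₂ · sin²(Δλ/2) = 0.612194.
c = 2·atan2(√a, √(1−a)) = 1.79711 rad → d = 6371·c ≈ 11449.40 km.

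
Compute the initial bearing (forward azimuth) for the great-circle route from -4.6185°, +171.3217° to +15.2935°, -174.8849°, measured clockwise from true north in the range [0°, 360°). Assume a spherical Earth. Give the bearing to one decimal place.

34.2°

Δλ = -174.8849 − 171.3217 = -346.2066°; wrapped into (−180°, 180°]: 13.7934°.
θ = atan2( sin Δλ · cos φ₂ , cos φ₁ · sin φ₂ − sin φ₁ · cos φ₂ · cos Δλ )
  = atan2(0.22998, 0.33834) = 34.205° → normalised to [0°, 360°): 34.205°.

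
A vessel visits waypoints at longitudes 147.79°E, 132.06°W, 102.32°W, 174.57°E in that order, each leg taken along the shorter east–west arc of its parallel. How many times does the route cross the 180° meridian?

Leg 1: +147.79° → -132.06°, shortest Δλ = 80.15° (east) — crosses 180°.
Leg 2: -132.06° → -102.32°, shortest Δλ = 29.74° (east) — does not cross 180°.
Leg 3: -102.32° → +174.57°, shortest Δλ = -83.11° (west) — crosses 180°.
Total crossings: 2.

2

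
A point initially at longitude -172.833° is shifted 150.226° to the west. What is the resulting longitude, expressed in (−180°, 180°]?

Start at -172.833°; shift −150.226° → -323.059°.
-323.059° lies outside (−180°, 180°]; add 360° → +36.941°.

+36.941°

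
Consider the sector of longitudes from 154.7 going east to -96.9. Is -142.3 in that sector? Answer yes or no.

Yes

Band width going east from +154.7° to -96.9°: ((-96.9 − 154.7) mod 360) = 108.4°.
Offset of -142.3° east of the west edge: ((-142.3 − 154.7) mod 360) = 63.0°.
63.0° ≤ 108.4° ⇒ inside.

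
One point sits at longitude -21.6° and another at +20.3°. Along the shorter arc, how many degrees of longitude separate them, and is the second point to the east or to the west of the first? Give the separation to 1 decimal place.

41.9° east

Raw difference: 20.3 − -21.6 = 41.9°.
Normalise into (−180°, 180°]: 41.9° stays 41.9°.
Positive ⇒ the second point lies to the east; separation 41.9°.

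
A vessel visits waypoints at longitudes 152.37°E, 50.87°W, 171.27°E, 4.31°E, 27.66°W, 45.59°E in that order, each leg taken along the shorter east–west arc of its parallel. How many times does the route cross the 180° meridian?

2

Leg 1: +152.37° → -50.87°, shortest Δλ = 156.76° (east) — crosses 180°.
Leg 2: -50.87° → +171.27°, shortest Δλ = -137.86° (west) — crosses 180°.
Leg 3: +171.27° → +4.31°, shortest Δλ = -166.96° (west) — does not cross 180°.
Leg 4: +4.31° → -27.66°, shortest Δλ = -31.97° (west) — does not cross 180°.
Leg 5: -27.66° → +45.59°, shortest Δλ = 73.25° (east) — does not cross 180°.
Total crossings: 2.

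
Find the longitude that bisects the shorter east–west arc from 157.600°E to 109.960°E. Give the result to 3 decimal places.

133.780°E

Signed shortest Δλ from +157.600° to +109.960° is -47.640°.
Midpoint longitude = +157.600° + (-47.640°)/2 = +157.600° − 23.820° = +133.780°.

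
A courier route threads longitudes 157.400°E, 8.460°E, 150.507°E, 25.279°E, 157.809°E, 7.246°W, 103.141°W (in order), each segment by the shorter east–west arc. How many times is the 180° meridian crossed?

Leg 1: +157.400° → +8.460°, shortest Δλ = -148.94° (west) — does not cross 180°.
Leg 2: +8.460° → +150.507°, shortest Δλ = 142.047° (east) — does not cross 180°.
Leg 3: +150.507° → +25.279°, shortest Δλ = -125.228° (west) — does not cross 180°.
Leg 4: +25.279° → +157.809°, shortest Δλ = 132.53° (east) — does not cross 180°.
Leg 5: +157.809° → -7.246°, shortest Δλ = -165.055° (west) — does not cross 180°.
Leg 6: -7.246° → -103.141°, shortest Δλ = -95.895° (west) — does not cross 180°.
Total crossings: 0.

0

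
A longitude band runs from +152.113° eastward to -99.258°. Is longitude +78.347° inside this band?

No

Band width going east from +152.113° to -99.258°: ((-99.258 − 152.113) mod 360) = 108.629°.
Offset of +78.347° east of the west edge: ((78.347 − 152.113) mod 360) = 286.234°.
286.234° > 108.629° ⇒ outside.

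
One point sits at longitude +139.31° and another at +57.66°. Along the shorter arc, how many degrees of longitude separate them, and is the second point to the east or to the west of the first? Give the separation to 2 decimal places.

81.65° west

Raw difference: 57.66 − 139.31 = -81.65°.
Normalise into (−180°, 180°]: -81.65° stays -81.65°.
Negative ⇒ the second point lies to the west; separation 81.65°.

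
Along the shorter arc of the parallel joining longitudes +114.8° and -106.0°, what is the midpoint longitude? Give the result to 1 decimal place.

Signed shortest Δλ from +114.8° to -106.0° is +139.2°.
Midpoint longitude = +114.8° + (+139.2°)/2 = +114.8° + 69.6° = +184.4°.
Normalise into (−180°, 180°]: -175.6°.
(The naïve average (+114.8 + -106.0)/2 = 4.4° is on the wrong side of the globe.)

-175.6°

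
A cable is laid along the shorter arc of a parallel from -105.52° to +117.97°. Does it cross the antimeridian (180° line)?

Yes

Naïve |117.97 − -105.52| = 223.49° > 180°, so the shorter arc goes the other way round — across 180°.
Signed shortest Δλ = ((117.97 − -105.52 + 180) mod 360) − 180 = -136.51°.
Going west by 136.51° from -105.52° passes through 180° before reaching +117.97°.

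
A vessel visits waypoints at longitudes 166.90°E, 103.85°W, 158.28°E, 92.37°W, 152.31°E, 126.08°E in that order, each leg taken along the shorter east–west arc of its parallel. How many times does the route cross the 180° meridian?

4

Leg 1: +166.90° → -103.85°, shortest Δλ = 89.25° (east) — crosses 180°.
Leg 2: -103.85° → +158.28°, shortest Δλ = -97.87° (west) — crosses 180°.
Leg 3: +158.28° → -92.37°, shortest Δλ = 109.35° (east) — crosses 180°.
Leg 4: -92.37° → +152.31°, shortest Δλ = -115.32° (west) — crosses 180°.
Leg 5: +152.31° → +126.08°, shortest Δλ = -26.23° (west) — does not cross 180°.
Total crossings: 4.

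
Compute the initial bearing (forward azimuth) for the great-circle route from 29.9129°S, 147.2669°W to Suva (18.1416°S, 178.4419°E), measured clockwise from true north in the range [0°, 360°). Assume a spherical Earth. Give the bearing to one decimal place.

Δλ = 178.4419 − -147.2669 = 325.7088°; wrapped into (−180°, 180°]: -34.2912°.
θ = atan2( sin Δλ · cos φ₂ , cos φ₁ · sin φ₂ − sin φ₁ · cos φ₂ · cos Δλ )
  = atan2(-0.53539, 0.12164) = -77.200° → normalised to [0°, 360°): 282.800°.

282.8°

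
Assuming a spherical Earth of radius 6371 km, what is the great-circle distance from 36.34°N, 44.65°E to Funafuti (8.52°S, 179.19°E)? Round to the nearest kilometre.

Δλ = 179.19 − 44.65 = 134.54°.
Δφ = -8.52 − 36.34 = -44.86°.
a = sin²(Δφ/2) + cos φ₁ · cos φ₂ · sin²(Δλ/2) = 0.823276.
c = 2·atan2(√a, √(1−a)) = 2.27385 rad → d = 6371·c ≈ 14486.71 km.

14487 km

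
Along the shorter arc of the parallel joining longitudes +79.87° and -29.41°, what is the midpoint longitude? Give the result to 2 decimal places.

Signed shortest Δλ from +79.87° to -29.41° is -109.28°.
Midpoint longitude = +79.87° + (-109.28°)/2 = +79.87° − 54.64° = +25.23°.

+25.23°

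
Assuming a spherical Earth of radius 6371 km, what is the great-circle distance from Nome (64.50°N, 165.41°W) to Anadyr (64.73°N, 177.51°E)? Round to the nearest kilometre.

812 km

Δλ = 177.51 − -165.41 = 342.92°; wrapped into (−180°, 180°]: -17.08°.
Δφ = 64.73 − 64.50 = 0.23°.
a = sin²(Δφ/2) + cos φ₁ · cos φ₂ · sin²(Δλ/2) = 0.004057.
c = 2·atan2(√a, √(1−a)) = 0.12747 rad → d = 6371·c ≈ 812.12 km.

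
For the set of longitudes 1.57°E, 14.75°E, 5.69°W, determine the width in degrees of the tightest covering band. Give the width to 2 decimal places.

Sort the longitudes: -5.69°, +1.57°, +14.75°.
Eastward gaps between consecutive values (wrapping around): 7.26°, 13.18°, 339.56°.
Largest gap = 339.56° ⇒ minimal covering band is its complement: 360° − 339.56° = 20.44°.
Band runs from -5.69° eastward to +14.75°.

20.44°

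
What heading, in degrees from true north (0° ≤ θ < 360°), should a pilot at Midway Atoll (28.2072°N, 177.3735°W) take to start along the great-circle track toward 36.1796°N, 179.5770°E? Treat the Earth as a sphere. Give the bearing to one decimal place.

Δλ = 179.5770 − -177.3735 = 356.9505°; wrapped into (−180°, 180°]: -3.0495°.
θ = atan2( sin Δλ · cos φ₂ , cos φ₁ · sin φ₂ − sin φ₁ · cos φ₂ · cos Δλ )
  = atan2(-0.04294, 0.13924) = -17.140° → normalised to [0°, 360°): 342.860°.

342.9°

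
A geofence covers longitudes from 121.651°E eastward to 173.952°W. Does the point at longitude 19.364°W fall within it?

No

Band width going east from +121.651° to -173.952°: ((-173.952 − 121.651) mod 360) = 64.397°.
Offset of -19.364° east of the west edge: ((-19.364 − 121.651) mod 360) = 218.985°.
218.985° > 64.397° ⇒ outside.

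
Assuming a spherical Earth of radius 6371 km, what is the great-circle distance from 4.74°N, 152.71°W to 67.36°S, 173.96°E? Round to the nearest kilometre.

Δλ = 173.96 − -152.71 = 326.67°; wrapped into (−180°, 180°]: -33.33°.
Δφ = -67.36 − 4.74 = -72.10°.
a = sin²(Δφ/2) + cos φ₁ · cos φ₂ · sin²(Δλ/2) = 0.377871.
c = 2·atan2(√a, √(1−a)) = 1.32404 rad → d = 6371·c ≈ 8435.47 km.

8435 km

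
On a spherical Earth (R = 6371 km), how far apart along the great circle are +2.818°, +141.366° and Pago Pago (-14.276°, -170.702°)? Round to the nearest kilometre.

5613 km

Δλ = -170.702 − 141.366 = -312.068°; wrapped into (−180°, 180°]: 47.932°.
Δφ = -14.276 − 2.818 = -17.094°.
a = sin²(Δφ/2) + cos φ₁ · cos φ₂ · sin²(Δλ/2) = 0.181794.
c = 2·atan2(√a, √(1−a)) = 0.88096 rad → d = 6371·c ≈ 5612.58 km.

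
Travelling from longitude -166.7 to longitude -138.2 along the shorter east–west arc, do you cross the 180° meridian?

No

Signed shortest Δλ = ((-138.2 − -166.7 + 180) mod 360) − 180 = 28.5°.
Going east by 28.5° from -166.7° reaches -138.2° without touching 180°.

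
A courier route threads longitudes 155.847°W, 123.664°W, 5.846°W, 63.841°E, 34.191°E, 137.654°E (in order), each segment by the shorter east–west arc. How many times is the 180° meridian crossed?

Leg 1: -155.847° → -123.664°, shortest Δλ = 32.183° (east) — does not cross 180°.
Leg 2: -123.664° → -5.846°, shortest Δλ = 117.818° (east) — does not cross 180°.
Leg 3: -5.846° → +63.841°, shortest Δλ = 69.687° (east) — does not cross 180°.
Leg 4: +63.841° → +34.191°, shortest Δλ = -29.65° (west) — does not cross 180°.
Leg 5: +34.191° → +137.654°, shortest Δλ = 103.463° (east) — does not cross 180°.
Total crossings: 0.

0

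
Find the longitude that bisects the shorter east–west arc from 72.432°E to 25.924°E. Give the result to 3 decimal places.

49.178°E

Signed shortest Δλ from +72.432° to +25.924° is -46.508°.
Midpoint longitude = +72.432° + (-46.508°)/2 = +72.432° − 23.254° = +49.178°.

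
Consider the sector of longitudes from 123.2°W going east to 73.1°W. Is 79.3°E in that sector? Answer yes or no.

Band width going east from -123.2° to -73.1°: ((-73.1 − -123.2) mod 360) = 50.1°.
Offset of +79.3° east of the west edge: ((79.3 − -123.2) mod 360) = 202.5°.
202.5° > 50.1° ⇒ outside.

No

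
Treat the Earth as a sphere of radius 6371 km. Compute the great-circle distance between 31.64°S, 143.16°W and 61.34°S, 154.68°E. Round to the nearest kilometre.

Δλ = 154.68 − -143.16 = 297.84°; wrapped into (−180°, 180°]: -62.16°.
Δφ = -61.34 − -31.64 = -29.70°.
a = sin²(Δφ/2) + cos φ₁ · cos φ₂ · sin²(Δλ/2) = 0.174501.
c = 2·atan2(√a, √(1−a)) = 0.86190 rad → d = 6371·c ≈ 5491.16 km.

5491 km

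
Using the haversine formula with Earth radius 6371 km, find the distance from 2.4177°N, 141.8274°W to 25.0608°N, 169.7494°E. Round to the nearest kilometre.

Δλ = 169.7494 − -141.8274 = 311.5768°; wrapped into (−180°, 180°]: -48.4232°.
Δφ = 25.0608 − 2.4177 = 22.6431°.
a = sin²(Δφ/2) + cos φ₁ · cos φ₂ · sin²(Δλ/2) = 0.190759.
c = 2·atan2(√a, √(1−a)) = 0.90399 rad → d = 6371·c ≈ 5759.30 km.

5759 km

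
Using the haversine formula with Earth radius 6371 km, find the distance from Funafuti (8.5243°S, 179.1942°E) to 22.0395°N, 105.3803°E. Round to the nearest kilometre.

Δλ = 105.3803 − 179.1942 = -73.8139°.
Δφ = 22.0395 − -8.5243 = 30.5638°.
a = sin²(Δφ/2) + cos φ₁ · cos φ₂ · sin²(Δλ/2) = 0.400044.
c = 2·atan2(√a, √(1−a)) = 1.36953 rad → d = 6371·c ≈ 8725.27 km.

8725 km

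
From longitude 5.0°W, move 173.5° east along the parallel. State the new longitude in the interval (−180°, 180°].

Start at -5.0°; shift +173.5° → +168.5°.
+168.5° already lies in (−180°, 180°].

168.5°E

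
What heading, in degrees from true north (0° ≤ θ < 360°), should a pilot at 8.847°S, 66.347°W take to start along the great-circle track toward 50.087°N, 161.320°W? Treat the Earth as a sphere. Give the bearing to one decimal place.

Δλ = -161.320 − -66.347 = -94.973°.
θ = atan2( sin Δλ · cos φ₂ , cos φ₁ · sin φ₂ − sin φ₁ · cos φ₂ · cos Δλ )
  = atan2(-0.63921, 0.74934) = -40.465° → normalised to [0°, 360°): 319.535°.

319.5°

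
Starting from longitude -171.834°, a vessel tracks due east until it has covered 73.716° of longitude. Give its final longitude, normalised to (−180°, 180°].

-98.118°

Start at -171.834°; shift +73.716° → -98.118°.
-98.118° already lies in (−180°, 180°].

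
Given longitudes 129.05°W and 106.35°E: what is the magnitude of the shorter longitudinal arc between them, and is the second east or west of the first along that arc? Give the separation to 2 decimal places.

124.60° west

Raw difference: 106.35 − -129.05 = 235.4°.
Normalise into (−180°, 180°]: 235.4° − 360° = -124.6°.
Negative ⇒ the second point lies to the west; separation 124.60°.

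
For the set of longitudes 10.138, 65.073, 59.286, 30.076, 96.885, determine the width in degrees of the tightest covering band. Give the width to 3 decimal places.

86.747°

Sort the longitudes: +10.138°, +30.076°, +59.286°, +65.073°, +96.885°.
Eastward gaps between consecutive values (wrapping around): 19.938°, 29.210°, 5.787°, 31.812°, 273.253°.
Largest gap = 273.253° ⇒ minimal covering band is its complement: 360° − 273.253° = 86.747°.
Band runs from +10.138° eastward to +96.885°.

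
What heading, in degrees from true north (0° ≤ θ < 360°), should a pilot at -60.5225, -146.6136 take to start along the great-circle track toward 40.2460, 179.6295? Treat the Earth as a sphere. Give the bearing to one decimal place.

Δλ = 179.6295 − -146.6136 = 326.2431°; wrapped into (−180°, 180°]: -33.7569°.
θ = atan2( sin Δλ · cos φ₂ , cos φ₁ · sin φ₂ − sin φ₁ · cos φ₂ · cos Δλ )
  = atan2(-0.42413, 0.87036) = -25.980° → normalised to [0°, 360°): 334.020°.

334.0°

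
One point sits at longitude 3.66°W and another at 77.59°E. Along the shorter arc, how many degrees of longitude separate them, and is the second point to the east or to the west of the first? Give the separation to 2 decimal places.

81.25° east

Raw difference: 77.59 − -3.66 = 81.25°.
Normalise into (−180°, 180°]: 81.25° stays 81.25°.
Positive ⇒ the second point lies to the east; separation 81.25°.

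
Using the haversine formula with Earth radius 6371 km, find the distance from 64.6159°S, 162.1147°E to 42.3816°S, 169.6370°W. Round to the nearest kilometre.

Δλ = -169.6370 − 162.1147 = -331.7517°; wrapped into (−180°, 180°]: 28.2483°.
Δφ = -42.3816 − -64.6159 = 22.2343°.
a = sin²(Δφ/2) + cos φ₁ · cos φ₂ · sin²(Δλ/2) = 0.056034.
c = 2·atan2(√a, √(1−a)) = 0.47797 rad → d = 6371·c ≈ 3045.13 km.

3045 km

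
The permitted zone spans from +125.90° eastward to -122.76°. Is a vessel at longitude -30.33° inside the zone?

No

Band width going east from +125.90° to -122.76°: ((-122.76 − 125.90) mod 360) = 111.34°.
Offset of -30.33° east of the west edge: ((-30.33 − 125.90) mod 360) = 203.77°.
203.77° > 111.34° ⇒ outside.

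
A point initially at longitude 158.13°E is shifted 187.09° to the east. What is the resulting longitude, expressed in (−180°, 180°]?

14.78°W

Start at +158.13°; shift +187.09° → +345.22°.
+345.22° lies outside (−180°, 180°]; subtract 360° → -14.78°.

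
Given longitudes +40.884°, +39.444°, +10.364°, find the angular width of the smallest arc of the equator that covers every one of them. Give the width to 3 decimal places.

Sort the longitudes: +10.364°, +39.444°, +40.884°.
Eastward gaps between consecutive values (wrapping around): 29.080°, 1.440°, 329.480°.
Largest gap = 329.480° ⇒ minimal covering band is its complement: 360° − 329.480° = 30.520°.
Band runs from +10.364° eastward to +40.884°.

30.520°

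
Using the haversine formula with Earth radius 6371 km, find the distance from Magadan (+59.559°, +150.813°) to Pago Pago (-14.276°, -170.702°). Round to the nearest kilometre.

8908 km

Δλ = -170.702 − 150.813 = -321.515°; wrapped into (−180°, 180°]: 38.485°.
Δφ = -14.276 − 59.559 = -73.835°.
a = sin²(Δφ/2) + cos φ₁ · cos φ₂ · sin²(Δλ/2) = 0.414128.
c = 2·atan2(√a, √(1−a)) = 1.39820 rad → d = 6371·c ≈ 8907.91 km.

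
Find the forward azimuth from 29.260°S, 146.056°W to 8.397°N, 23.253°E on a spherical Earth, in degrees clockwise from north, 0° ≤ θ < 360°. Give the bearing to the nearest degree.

152°

Δλ = 23.253 − -146.056 = 169.309°.
θ = atan2( sin Δλ · cos φ₂ , cos φ₁ · sin φ₂ − sin φ₁ · cos φ₂ · cos Δλ )
  = atan2(0.18352, -0.34774) = 152.177° → normalised to [0°, 360°): 152.177°.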